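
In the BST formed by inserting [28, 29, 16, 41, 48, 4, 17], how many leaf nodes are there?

Tree built from: [28, 29, 16, 41, 48, 4, 17]
Tree (level-order array): [28, 16, 29, 4, 17, None, 41, None, None, None, None, None, 48]
Rule: A leaf has 0 children.
Per-node child counts:
  node 28: 2 child(ren)
  node 16: 2 child(ren)
  node 4: 0 child(ren)
  node 17: 0 child(ren)
  node 29: 1 child(ren)
  node 41: 1 child(ren)
  node 48: 0 child(ren)
Matching nodes: [4, 17, 48]
Count of leaf nodes: 3


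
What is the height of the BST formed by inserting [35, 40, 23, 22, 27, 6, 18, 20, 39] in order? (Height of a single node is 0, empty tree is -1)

Insertion order: [35, 40, 23, 22, 27, 6, 18, 20, 39]
Tree (level-order array): [35, 23, 40, 22, 27, 39, None, 6, None, None, None, None, None, None, 18, None, 20]
Compute height bottom-up (empty subtree = -1):
  height(20) = 1 + max(-1, -1) = 0
  height(18) = 1 + max(-1, 0) = 1
  height(6) = 1 + max(-1, 1) = 2
  height(22) = 1 + max(2, -1) = 3
  height(27) = 1 + max(-1, -1) = 0
  height(23) = 1 + max(3, 0) = 4
  height(39) = 1 + max(-1, -1) = 0
  height(40) = 1 + max(0, -1) = 1
  height(35) = 1 + max(4, 1) = 5
Height = 5


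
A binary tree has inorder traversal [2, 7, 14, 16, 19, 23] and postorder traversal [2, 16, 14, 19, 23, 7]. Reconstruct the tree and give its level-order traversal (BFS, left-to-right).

Inorder:   [2, 7, 14, 16, 19, 23]
Postorder: [2, 16, 14, 19, 23, 7]
Algorithm: postorder visits root last, so walk postorder right-to-left;
each value is the root of the current inorder slice — split it at that
value, recurse on the right subtree first, then the left.
Recursive splits:
  root=7; inorder splits into left=[2], right=[14, 16, 19, 23]
  root=23; inorder splits into left=[14, 16, 19], right=[]
  root=19; inorder splits into left=[14, 16], right=[]
  root=14; inorder splits into left=[], right=[16]
  root=16; inorder splits into left=[], right=[]
  root=2; inorder splits into left=[], right=[]
Reconstructed level-order: [7, 2, 23, 19, 14, 16]


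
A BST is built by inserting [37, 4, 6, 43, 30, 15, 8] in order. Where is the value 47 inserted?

Starting tree (level order): [37, 4, 43, None, 6, None, None, None, 30, 15, None, 8]
Insertion path: 37 -> 43
Result: insert 47 as right child of 43
Final tree (level order): [37, 4, 43, None, 6, None, 47, None, 30, None, None, 15, None, 8]


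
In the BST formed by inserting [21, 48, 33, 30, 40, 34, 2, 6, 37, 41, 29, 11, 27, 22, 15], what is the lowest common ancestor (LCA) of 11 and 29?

Tree insertion order: [21, 48, 33, 30, 40, 34, 2, 6, 37, 41, 29, 11, 27, 22, 15]
Tree (level-order array): [21, 2, 48, None, 6, 33, None, None, 11, 30, 40, None, 15, 29, None, 34, 41, None, None, 27, None, None, 37, None, None, 22]
In a BST, the LCA of p=11, q=29 is the first node v on the
root-to-leaf path with p <= v <= q (go left if both < v, right if both > v).
Walk from root:
  at 21: 11 <= 21 <= 29, this is the LCA
LCA = 21


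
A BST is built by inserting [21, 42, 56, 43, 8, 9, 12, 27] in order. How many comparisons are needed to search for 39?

Search path for 39: 21 -> 42 -> 27
Found: False
Comparisons: 3


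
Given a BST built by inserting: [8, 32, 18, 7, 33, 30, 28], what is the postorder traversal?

Tree insertion order: [8, 32, 18, 7, 33, 30, 28]
Tree (level-order array): [8, 7, 32, None, None, 18, 33, None, 30, None, None, 28]
Postorder traversal: [7, 28, 30, 18, 33, 32, 8]


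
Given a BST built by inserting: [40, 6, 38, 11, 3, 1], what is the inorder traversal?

Tree insertion order: [40, 6, 38, 11, 3, 1]
Tree (level-order array): [40, 6, None, 3, 38, 1, None, 11]
Inorder traversal: [1, 3, 6, 11, 38, 40]


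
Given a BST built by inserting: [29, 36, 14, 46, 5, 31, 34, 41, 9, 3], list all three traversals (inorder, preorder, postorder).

Tree insertion order: [29, 36, 14, 46, 5, 31, 34, 41, 9, 3]
Tree (level-order array): [29, 14, 36, 5, None, 31, 46, 3, 9, None, 34, 41]
Inorder (L, root, R): [3, 5, 9, 14, 29, 31, 34, 36, 41, 46]
Preorder (root, L, R): [29, 14, 5, 3, 9, 36, 31, 34, 46, 41]
Postorder (L, R, root): [3, 9, 5, 14, 34, 31, 41, 46, 36, 29]


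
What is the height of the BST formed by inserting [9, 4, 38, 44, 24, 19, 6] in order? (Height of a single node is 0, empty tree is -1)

Insertion order: [9, 4, 38, 44, 24, 19, 6]
Tree (level-order array): [9, 4, 38, None, 6, 24, 44, None, None, 19]
Compute height bottom-up (empty subtree = -1):
  height(6) = 1 + max(-1, -1) = 0
  height(4) = 1 + max(-1, 0) = 1
  height(19) = 1 + max(-1, -1) = 0
  height(24) = 1 + max(0, -1) = 1
  height(44) = 1 + max(-1, -1) = 0
  height(38) = 1 + max(1, 0) = 2
  height(9) = 1 + max(1, 2) = 3
Height = 3


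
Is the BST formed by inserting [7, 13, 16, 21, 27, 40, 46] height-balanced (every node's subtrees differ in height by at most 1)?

Tree (level-order array): [7, None, 13, None, 16, None, 21, None, 27, None, 40, None, 46]
Definition: a tree is height-balanced if, at every node, |h(left) - h(right)| <= 1 (empty subtree has height -1).
Bottom-up per-node check:
  node 46: h_left=-1, h_right=-1, diff=0 [OK], height=0
  node 40: h_left=-1, h_right=0, diff=1 [OK], height=1
  node 27: h_left=-1, h_right=1, diff=2 [FAIL (|-1-1|=2 > 1)], height=2
  node 21: h_left=-1, h_right=2, diff=3 [FAIL (|-1-2|=3 > 1)], height=3
  node 16: h_left=-1, h_right=3, diff=4 [FAIL (|-1-3|=4 > 1)], height=4
  node 13: h_left=-1, h_right=4, diff=5 [FAIL (|-1-4|=5 > 1)], height=5
  node 7: h_left=-1, h_right=5, diff=6 [FAIL (|-1-5|=6 > 1)], height=6
Node 27 violates the condition: |-1 - 1| = 2 > 1.
Result: Not balanced


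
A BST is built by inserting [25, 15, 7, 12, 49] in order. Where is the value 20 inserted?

Starting tree (level order): [25, 15, 49, 7, None, None, None, None, 12]
Insertion path: 25 -> 15
Result: insert 20 as right child of 15
Final tree (level order): [25, 15, 49, 7, 20, None, None, None, 12]


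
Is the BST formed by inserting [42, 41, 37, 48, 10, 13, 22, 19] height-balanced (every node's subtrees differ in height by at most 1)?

Tree (level-order array): [42, 41, 48, 37, None, None, None, 10, None, None, 13, None, 22, 19]
Definition: a tree is height-balanced if, at every node, |h(left) - h(right)| <= 1 (empty subtree has height -1).
Bottom-up per-node check:
  node 19: h_left=-1, h_right=-1, diff=0 [OK], height=0
  node 22: h_left=0, h_right=-1, diff=1 [OK], height=1
  node 13: h_left=-1, h_right=1, diff=2 [FAIL (|-1-1|=2 > 1)], height=2
  node 10: h_left=-1, h_right=2, diff=3 [FAIL (|-1-2|=3 > 1)], height=3
  node 37: h_left=3, h_right=-1, diff=4 [FAIL (|3--1|=4 > 1)], height=4
  node 41: h_left=4, h_right=-1, diff=5 [FAIL (|4--1|=5 > 1)], height=5
  node 48: h_left=-1, h_right=-1, diff=0 [OK], height=0
  node 42: h_left=5, h_right=0, diff=5 [FAIL (|5-0|=5 > 1)], height=6
Node 13 violates the condition: |-1 - 1| = 2 > 1.
Result: Not balanced


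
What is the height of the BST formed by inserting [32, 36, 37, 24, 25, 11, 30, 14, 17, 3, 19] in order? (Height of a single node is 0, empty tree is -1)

Insertion order: [32, 36, 37, 24, 25, 11, 30, 14, 17, 3, 19]
Tree (level-order array): [32, 24, 36, 11, 25, None, 37, 3, 14, None, 30, None, None, None, None, None, 17, None, None, None, 19]
Compute height bottom-up (empty subtree = -1):
  height(3) = 1 + max(-1, -1) = 0
  height(19) = 1 + max(-1, -1) = 0
  height(17) = 1 + max(-1, 0) = 1
  height(14) = 1 + max(-1, 1) = 2
  height(11) = 1 + max(0, 2) = 3
  height(30) = 1 + max(-1, -1) = 0
  height(25) = 1 + max(-1, 0) = 1
  height(24) = 1 + max(3, 1) = 4
  height(37) = 1 + max(-1, -1) = 0
  height(36) = 1 + max(-1, 0) = 1
  height(32) = 1 + max(4, 1) = 5
Height = 5


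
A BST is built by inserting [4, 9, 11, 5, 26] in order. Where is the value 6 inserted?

Starting tree (level order): [4, None, 9, 5, 11, None, None, None, 26]
Insertion path: 4 -> 9 -> 5
Result: insert 6 as right child of 5
Final tree (level order): [4, None, 9, 5, 11, None, 6, None, 26]


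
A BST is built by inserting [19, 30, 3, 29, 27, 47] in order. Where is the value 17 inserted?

Starting tree (level order): [19, 3, 30, None, None, 29, 47, 27]
Insertion path: 19 -> 3
Result: insert 17 as right child of 3
Final tree (level order): [19, 3, 30, None, 17, 29, 47, None, None, 27]


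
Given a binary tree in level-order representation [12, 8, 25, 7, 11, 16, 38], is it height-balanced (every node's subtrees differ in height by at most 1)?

Tree (level-order array): [12, 8, 25, 7, 11, 16, 38]
Definition: a tree is height-balanced if, at every node, |h(left) - h(right)| <= 1 (empty subtree has height -1).
Bottom-up per-node check:
  node 7: h_left=-1, h_right=-1, diff=0 [OK], height=0
  node 11: h_left=-1, h_right=-1, diff=0 [OK], height=0
  node 8: h_left=0, h_right=0, diff=0 [OK], height=1
  node 16: h_left=-1, h_right=-1, diff=0 [OK], height=0
  node 38: h_left=-1, h_right=-1, diff=0 [OK], height=0
  node 25: h_left=0, h_right=0, diff=0 [OK], height=1
  node 12: h_left=1, h_right=1, diff=0 [OK], height=2
All nodes satisfy the balance condition.
Result: Balanced


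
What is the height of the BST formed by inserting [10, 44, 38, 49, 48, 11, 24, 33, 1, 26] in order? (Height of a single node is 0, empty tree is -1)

Insertion order: [10, 44, 38, 49, 48, 11, 24, 33, 1, 26]
Tree (level-order array): [10, 1, 44, None, None, 38, 49, 11, None, 48, None, None, 24, None, None, None, 33, 26]
Compute height bottom-up (empty subtree = -1):
  height(1) = 1 + max(-1, -1) = 0
  height(26) = 1 + max(-1, -1) = 0
  height(33) = 1 + max(0, -1) = 1
  height(24) = 1 + max(-1, 1) = 2
  height(11) = 1 + max(-1, 2) = 3
  height(38) = 1 + max(3, -1) = 4
  height(48) = 1 + max(-1, -1) = 0
  height(49) = 1 + max(0, -1) = 1
  height(44) = 1 + max(4, 1) = 5
  height(10) = 1 + max(0, 5) = 6
Height = 6


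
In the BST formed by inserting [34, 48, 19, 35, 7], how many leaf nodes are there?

Tree built from: [34, 48, 19, 35, 7]
Tree (level-order array): [34, 19, 48, 7, None, 35]
Rule: A leaf has 0 children.
Per-node child counts:
  node 34: 2 child(ren)
  node 19: 1 child(ren)
  node 7: 0 child(ren)
  node 48: 1 child(ren)
  node 35: 0 child(ren)
Matching nodes: [7, 35]
Count of leaf nodes: 2


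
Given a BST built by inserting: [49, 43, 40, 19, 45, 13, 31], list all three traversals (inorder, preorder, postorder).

Tree insertion order: [49, 43, 40, 19, 45, 13, 31]
Tree (level-order array): [49, 43, None, 40, 45, 19, None, None, None, 13, 31]
Inorder (L, root, R): [13, 19, 31, 40, 43, 45, 49]
Preorder (root, L, R): [49, 43, 40, 19, 13, 31, 45]
Postorder (L, R, root): [13, 31, 19, 40, 45, 43, 49]


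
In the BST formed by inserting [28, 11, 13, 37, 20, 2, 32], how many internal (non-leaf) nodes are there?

Tree built from: [28, 11, 13, 37, 20, 2, 32]
Tree (level-order array): [28, 11, 37, 2, 13, 32, None, None, None, None, 20]
Rule: An internal node has at least one child.
Per-node child counts:
  node 28: 2 child(ren)
  node 11: 2 child(ren)
  node 2: 0 child(ren)
  node 13: 1 child(ren)
  node 20: 0 child(ren)
  node 37: 1 child(ren)
  node 32: 0 child(ren)
Matching nodes: [28, 11, 13, 37]
Count of internal (non-leaf) nodes: 4


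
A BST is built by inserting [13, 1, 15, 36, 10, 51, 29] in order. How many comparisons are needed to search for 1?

Search path for 1: 13 -> 1
Found: True
Comparisons: 2


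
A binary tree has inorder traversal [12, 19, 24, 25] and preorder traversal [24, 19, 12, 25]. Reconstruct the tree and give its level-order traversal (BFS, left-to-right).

Inorder:  [12, 19, 24, 25]
Preorder: [24, 19, 12, 25]
Algorithm: preorder visits root first, so consume preorder in order;
for each root, split the current inorder slice at that value into
left-subtree inorder and right-subtree inorder, then recurse.
Recursive splits:
  root=24; inorder splits into left=[12, 19], right=[25]
  root=19; inorder splits into left=[12], right=[]
  root=12; inorder splits into left=[], right=[]
  root=25; inorder splits into left=[], right=[]
Reconstructed level-order: [24, 19, 25, 12]


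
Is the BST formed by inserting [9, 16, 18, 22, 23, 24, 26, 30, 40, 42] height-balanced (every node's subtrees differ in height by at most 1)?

Tree (level-order array): [9, None, 16, None, 18, None, 22, None, 23, None, 24, None, 26, None, 30, None, 40, None, 42]
Definition: a tree is height-balanced if, at every node, |h(left) - h(right)| <= 1 (empty subtree has height -1).
Bottom-up per-node check:
  node 42: h_left=-1, h_right=-1, diff=0 [OK], height=0
  node 40: h_left=-1, h_right=0, diff=1 [OK], height=1
  node 30: h_left=-1, h_right=1, diff=2 [FAIL (|-1-1|=2 > 1)], height=2
  node 26: h_left=-1, h_right=2, diff=3 [FAIL (|-1-2|=3 > 1)], height=3
  node 24: h_left=-1, h_right=3, diff=4 [FAIL (|-1-3|=4 > 1)], height=4
  node 23: h_left=-1, h_right=4, diff=5 [FAIL (|-1-4|=5 > 1)], height=5
  node 22: h_left=-1, h_right=5, diff=6 [FAIL (|-1-5|=6 > 1)], height=6
  node 18: h_left=-1, h_right=6, diff=7 [FAIL (|-1-6|=7 > 1)], height=7
  node 16: h_left=-1, h_right=7, diff=8 [FAIL (|-1-7|=8 > 1)], height=8
  node 9: h_left=-1, h_right=8, diff=9 [FAIL (|-1-8|=9 > 1)], height=9
Node 30 violates the condition: |-1 - 1| = 2 > 1.
Result: Not balanced


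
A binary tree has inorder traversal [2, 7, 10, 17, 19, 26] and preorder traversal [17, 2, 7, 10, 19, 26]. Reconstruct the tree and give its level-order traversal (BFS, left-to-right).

Inorder:  [2, 7, 10, 17, 19, 26]
Preorder: [17, 2, 7, 10, 19, 26]
Algorithm: preorder visits root first, so consume preorder in order;
for each root, split the current inorder slice at that value into
left-subtree inorder and right-subtree inorder, then recurse.
Recursive splits:
  root=17; inorder splits into left=[2, 7, 10], right=[19, 26]
  root=2; inorder splits into left=[], right=[7, 10]
  root=7; inorder splits into left=[], right=[10]
  root=10; inorder splits into left=[], right=[]
  root=19; inorder splits into left=[], right=[26]
  root=26; inorder splits into left=[], right=[]
Reconstructed level-order: [17, 2, 19, 7, 26, 10]


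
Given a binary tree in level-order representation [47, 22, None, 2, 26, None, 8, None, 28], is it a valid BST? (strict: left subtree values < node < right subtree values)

Level-order array: [47, 22, None, 2, 26, None, 8, None, 28]
Validate using subtree bounds (lo, hi): at each node, require lo < value < hi,
then recurse left with hi=value and right with lo=value.
Preorder trace (stopping at first violation):
  at node 47 with bounds (-inf, +inf): OK
  at node 22 with bounds (-inf, 47): OK
  at node 2 with bounds (-inf, 22): OK
  at node 8 with bounds (2, 22): OK
  at node 26 with bounds (22, 47): OK
  at node 28 with bounds (26, 47): OK
No violation found at any node.
Result: Valid BST


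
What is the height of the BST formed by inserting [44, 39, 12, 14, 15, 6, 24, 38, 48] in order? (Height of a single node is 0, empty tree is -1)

Insertion order: [44, 39, 12, 14, 15, 6, 24, 38, 48]
Tree (level-order array): [44, 39, 48, 12, None, None, None, 6, 14, None, None, None, 15, None, 24, None, 38]
Compute height bottom-up (empty subtree = -1):
  height(6) = 1 + max(-1, -1) = 0
  height(38) = 1 + max(-1, -1) = 0
  height(24) = 1 + max(-1, 0) = 1
  height(15) = 1 + max(-1, 1) = 2
  height(14) = 1 + max(-1, 2) = 3
  height(12) = 1 + max(0, 3) = 4
  height(39) = 1 + max(4, -1) = 5
  height(48) = 1 + max(-1, -1) = 0
  height(44) = 1 + max(5, 0) = 6
Height = 6


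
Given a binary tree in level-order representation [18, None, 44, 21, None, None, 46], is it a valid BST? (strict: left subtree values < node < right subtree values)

Level-order array: [18, None, 44, 21, None, None, 46]
Validate using subtree bounds (lo, hi): at each node, require lo < value < hi,
then recurse left with hi=value and right with lo=value.
Preorder trace (stopping at first violation):
  at node 18 with bounds (-inf, +inf): OK
  at node 44 with bounds (18, +inf): OK
  at node 21 with bounds (18, 44): OK
  at node 46 with bounds (21, 44): VIOLATION
Node 46 violates its bound: not (21 < 46 < 44).
Result: Not a valid BST


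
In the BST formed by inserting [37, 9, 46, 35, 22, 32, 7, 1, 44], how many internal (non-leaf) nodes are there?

Tree built from: [37, 9, 46, 35, 22, 32, 7, 1, 44]
Tree (level-order array): [37, 9, 46, 7, 35, 44, None, 1, None, 22, None, None, None, None, None, None, 32]
Rule: An internal node has at least one child.
Per-node child counts:
  node 37: 2 child(ren)
  node 9: 2 child(ren)
  node 7: 1 child(ren)
  node 1: 0 child(ren)
  node 35: 1 child(ren)
  node 22: 1 child(ren)
  node 32: 0 child(ren)
  node 46: 1 child(ren)
  node 44: 0 child(ren)
Matching nodes: [37, 9, 7, 35, 22, 46]
Count of internal (non-leaf) nodes: 6


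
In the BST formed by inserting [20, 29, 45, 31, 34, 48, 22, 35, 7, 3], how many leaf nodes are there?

Tree built from: [20, 29, 45, 31, 34, 48, 22, 35, 7, 3]
Tree (level-order array): [20, 7, 29, 3, None, 22, 45, None, None, None, None, 31, 48, None, 34, None, None, None, 35]
Rule: A leaf has 0 children.
Per-node child counts:
  node 20: 2 child(ren)
  node 7: 1 child(ren)
  node 3: 0 child(ren)
  node 29: 2 child(ren)
  node 22: 0 child(ren)
  node 45: 2 child(ren)
  node 31: 1 child(ren)
  node 34: 1 child(ren)
  node 35: 0 child(ren)
  node 48: 0 child(ren)
Matching nodes: [3, 22, 35, 48]
Count of leaf nodes: 4


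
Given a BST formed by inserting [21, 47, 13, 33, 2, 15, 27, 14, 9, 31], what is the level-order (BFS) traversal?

Tree insertion order: [21, 47, 13, 33, 2, 15, 27, 14, 9, 31]
Tree (level-order array): [21, 13, 47, 2, 15, 33, None, None, 9, 14, None, 27, None, None, None, None, None, None, 31]
BFS from the root, enqueuing left then right child of each popped node:
  queue [21] -> pop 21, enqueue [13, 47], visited so far: [21]
  queue [13, 47] -> pop 13, enqueue [2, 15], visited so far: [21, 13]
  queue [47, 2, 15] -> pop 47, enqueue [33], visited so far: [21, 13, 47]
  queue [2, 15, 33] -> pop 2, enqueue [9], visited so far: [21, 13, 47, 2]
  queue [15, 33, 9] -> pop 15, enqueue [14], visited so far: [21, 13, 47, 2, 15]
  queue [33, 9, 14] -> pop 33, enqueue [27], visited so far: [21, 13, 47, 2, 15, 33]
  queue [9, 14, 27] -> pop 9, enqueue [none], visited so far: [21, 13, 47, 2, 15, 33, 9]
  queue [14, 27] -> pop 14, enqueue [none], visited so far: [21, 13, 47, 2, 15, 33, 9, 14]
  queue [27] -> pop 27, enqueue [31], visited so far: [21, 13, 47, 2, 15, 33, 9, 14, 27]
  queue [31] -> pop 31, enqueue [none], visited so far: [21, 13, 47, 2, 15, 33, 9, 14, 27, 31]
Result: [21, 13, 47, 2, 15, 33, 9, 14, 27, 31]


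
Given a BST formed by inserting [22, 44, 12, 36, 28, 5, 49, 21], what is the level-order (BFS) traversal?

Tree insertion order: [22, 44, 12, 36, 28, 5, 49, 21]
Tree (level-order array): [22, 12, 44, 5, 21, 36, 49, None, None, None, None, 28]
BFS from the root, enqueuing left then right child of each popped node:
  queue [22] -> pop 22, enqueue [12, 44], visited so far: [22]
  queue [12, 44] -> pop 12, enqueue [5, 21], visited so far: [22, 12]
  queue [44, 5, 21] -> pop 44, enqueue [36, 49], visited so far: [22, 12, 44]
  queue [5, 21, 36, 49] -> pop 5, enqueue [none], visited so far: [22, 12, 44, 5]
  queue [21, 36, 49] -> pop 21, enqueue [none], visited so far: [22, 12, 44, 5, 21]
  queue [36, 49] -> pop 36, enqueue [28], visited so far: [22, 12, 44, 5, 21, 36]
  queue [49, 28] -> pop 49, enqueue [none], visited so far: [22, 12, 44, 5, 21, 36, 49]
  queue [28] -> pop 28, enqueue [none], visited so far: [22, 12, 44, 5, 21, 36, 49, 28]
Result: [22, 12, 44, 5, 21, 36, 49, 28]


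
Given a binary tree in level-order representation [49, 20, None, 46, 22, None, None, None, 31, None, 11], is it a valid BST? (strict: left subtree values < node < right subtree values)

Level-order array: [49, 20, None, 46, 22, None, None, None, 31, None, 11]
Validate using subtree bounds (lo, hi): at each node, require lo < value < hi,
then recurse left with hi=value and right with lo=value.
Preorder trace (stopping at first violation):
  at node 49 with bounds (-inf, +inf): OK
  at node 20 with bounds (-inf, 49): OK
  at node 46 with bounds (-inf, 20): VIOLATION
Node 46 violates its bound: not (-inf < 46 < 20).
Result: Not a valid BST


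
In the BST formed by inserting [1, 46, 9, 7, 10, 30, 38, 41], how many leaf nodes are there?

Tree built from: [1, 46, 9, 7, 10, 30, 38, 41]
Tree (level-order array): [1, None, 46, 9, None, 7, 10, None, None, None, 30, None, 38, None, 41]
Rule: A leaf has 0 children.
Per-node child counts:
  node 1: 1 child(ren)
  node 46: 1 child(ren)
  node 9: 2 child(ren)
  node 7: 0 child(ren)
  node 10: 1 child(ren)
  node 30: 1 child(ren)
  node 38: 1 child(ren)
  node 41: 0 child(ren)
Matching nodes: [7, 41]
Count of leaf nodes: 2


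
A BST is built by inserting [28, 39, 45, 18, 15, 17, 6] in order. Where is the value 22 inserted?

Starting tree (level order): [28, 18, 39, 15, None, None, 45, 6, 17]
Insertion path: 28 -> 18
Result: insert 22 as right child of 18
Final tree (level order): [28, 18, 39, 15, 22, None, 45, 6, 17]


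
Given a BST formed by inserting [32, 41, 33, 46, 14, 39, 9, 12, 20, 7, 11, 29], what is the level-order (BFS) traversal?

Tree insertion order: [32, 41, 33, 46, 14, 39, 9, 12, 20, 7, 11, 29]
Tree (level-order array): [32, 14, 41, 9, 20, 33, 46, 7, 12, None, 29, None, 39, None, None, None, None, 11]
BFS from the root, enqueuing left then right child of each popped node:
  queue [32] -> pop 32, enqueue [14, 41], visited so far: [32]
  queue [14, 41] -> pop 14, enqueue [9, 20], visited so far: [32, 14]
  queue [41, 9, 20] -> pop 41, enqueue [33, 46], visited so far: [32, 14, 41]
  queue [9, 20, 33, 46] -> pop 9, enqueue [7, 12], visited so far: [32, 14, 41, 9]
  queue [20, 33, 46, 7, 12] -> pop 20, enqueue [29], visited so far: [32, 14, 41, 9, 20]
  queue [33, 46, 7, 12, 29] -> pop 33, enqueue [39], visited so far: [32, 14, 41, 9, 20, 33]
  queue [46, 7, 12, 29, 39] -> pop 46, enqueue [none], visited so far: [32, 14, 41, 9, 20, 33, 46]
  queue [7, 12, 29, 39] -> pop 7, enqueue [none], visited so far: [32, 14, 41, 9, 20, 33, 46, 7]
  queue [12, 29, 39] -> pop 12, enqueue [11], visited so far: [32, 14, 41, 9, 20, 33, 46, 7, 12]
  queue [29, 39, 11] -> pop 29, enqueue [none], visited so far: [32, 14, 41, 9, 20, 33, 46, 7, 12, 29]
  queue [39, 11] -> pop 39, enqueue [none], visited so far: [32, 14, 41, 9, 20, 33, 46, 7, 12, 29, 39]
  queue [11] -> pop 11, enqueue [none], visited so far: [32, 14, 41, 9, 20, 33, 46, 7, 12, 29, 39, 11]
Result: [32, 14, 41, 9, 20, 33, 46, 7, 12, 29, 39, 11]


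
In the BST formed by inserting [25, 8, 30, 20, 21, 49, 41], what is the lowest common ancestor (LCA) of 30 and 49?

Tree insertion order: [25, 8, 30, 20, 21, 49, 41]
Tree (level-order array): [25, 8, 30, None, 20, None, 49, None, 21, 41]
In a BST, the LCA of p=30, q=49 is the first node v on the
root-to-leaf path with p <= v <= q (go left if both < v, right if both > v).
Walk from root:
  at 25: both 30 and 49 > 25, go right
  at 30: 30 <= 30 <= 49, this is the LCA
LCA = 30


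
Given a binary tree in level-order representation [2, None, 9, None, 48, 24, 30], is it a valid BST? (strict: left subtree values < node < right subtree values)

Level-order array: [2, None, 9, None, 48, 24, 30]
Validate using subtree bounds (lo, hi): at each node, require lo < value < hi,
then recurse left with hi=value and right with lo=value.
Preorder trace (stopping at first violation):
  at node 2 with bounds (-inf, +inf): OK
  at node 9 with bounds (2, +inf): OK
  at node 48 with bounds (9, +inf): OK
  at node 24 with bounds (9, 48): OK
  at node 30 with bounds (48, +inf): VIOLATION
Node 30 violates its bound: not (48 < 30 < +inf).
Result: Not a valid BST


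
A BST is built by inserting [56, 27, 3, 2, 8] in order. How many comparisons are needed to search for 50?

Search path for 50: 56 -> 27
Found: False
Comparisons: 2


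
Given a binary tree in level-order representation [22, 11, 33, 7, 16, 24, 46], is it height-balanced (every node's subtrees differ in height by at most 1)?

Tree (level-order array): [22, 11, 33, 7, 16, 24, 46]
Definition: a tree is height-balanced if, at every node, |h(left) - h(right)| <= 1 (empty subtree has height -1).
Bottom-up per-node check:
  node 7: h_left=-1, h_right=-1, diff=0 [OK], height=0
  node 16: h_left=-1, h_right=-1, diff=0 [OK], height=0
  node 11: h_left=0, h_right=0, diff=0 [OK], height=1
  node 24: h_left=-1, h_right=-1, diff=0 [OK], height=0
  node 46: h_left=-1, h_right=-1, diff=0 [OK], height=0
  node 33: h_left=0, h_right=0, diff=0 [OK], height=1
  node 22: h_left=1, h_right=1, diff=0 [OK], height=2
All nodes satisfy the balance condition.
Result: Balanced


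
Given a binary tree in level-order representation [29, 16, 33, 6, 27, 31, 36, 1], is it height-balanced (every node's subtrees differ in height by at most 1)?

Tree (level-order array): [29, 16, 33, 6, 27, 31, 36, 1]
Definition: a tree is height-balanced if, at every node, |h(left) - h(right)| <= 1 (empty subtree has height -1).
Bottom-up per-node check:
  node 1: h_left=-1, h_right=-1, diff=0 [OK], height=0
  node 6: h_left=0, h_right=-1, diff=1 [OK], height=1
  node 27: h_left=-1, h_right=-1, diff=0 [OK], height=0
  node 16: h_left=1, h_right=0, diff=1 [OK], height=2
  node 31: h_left=-1, h_right=-1, diff=0 [OK], height=0
  node 36: h_left=-1, h_right=-1, diff=0 [OK], height=0
  node 33: h_left=0, h_right=0, diff=0 [OK], height=1
  node 29: h_left=2, h_right=1, diff=1 [OK], height=3
All nodes satisfy the balance condition.
Result: Balanced


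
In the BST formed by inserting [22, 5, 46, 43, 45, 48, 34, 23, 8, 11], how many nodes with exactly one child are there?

Tree built from: [22, 5, 46, 43, 45, 48, 34, 23, 8, 11]
Tree (level-order array): [22, 5, 46, None, 8, 43, 48, None, 11, 34, 45, None, None, None, None, 23]
Rule: These are nodes with exactly 1 non-null child.
Per-node child counts:
  node 22: 2 child(ren)
  node 5: 1 child(ren)
  node 8: 1 child(ren)
  node 11: 0 child(ren)
  node 46: 2 child(ren)
  node 43: 2 child(ren)
  node 34: 1 child(ren)
  node 23: 0 child(ren)
  node 45: 0 child(ren)
  node 48: 0 child(ren)
Matching nodes: [5, 8, 34]
Count of nodes with exactly one child: 3


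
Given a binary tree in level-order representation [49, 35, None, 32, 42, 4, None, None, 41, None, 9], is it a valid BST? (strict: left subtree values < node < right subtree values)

Level-order array: [49, 35, None, 32, 42, 4, None, None, 41, None, 9]
Validate using subtree bounds (lo, hi): at each node, require lo < value < hi,
then recurse left with hi=value and right with lo=value.
Preorder trace (stopping at first violation):
  at node 49 with bounds (-inf, +inf): OK
  at node 35 with bounds (-inf, 49): OK
  at node 32 with bounds (-inf, 35): OK
  at node 4 with bounds (-inf, 32): OK
  at node 9 with bounds (4, 32): OK
  at node 42 with bounds (35, 49): OK
  at node 41 with bounds (42, 49): VIOLATION
Node 41 violates its bound: not (42 < 41 < 49).
Result: Not a valid BST


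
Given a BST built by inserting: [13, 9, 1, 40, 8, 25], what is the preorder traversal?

Tree insertion order: [13, 9, 1, 40, 8, 25]
Tree (level-order array): [13, 9, 40, 1, None, 25, None, None, 8]
Preorder traversal: [13, 9, 1, 8, 40, 25]


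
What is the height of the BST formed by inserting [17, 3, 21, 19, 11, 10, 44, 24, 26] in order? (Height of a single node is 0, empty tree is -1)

Insertion order: [17, 3, 21, 19, 11, 10, 44, 24, 26]
Tree (level-order array): [17, 3, 21, None, 11, 19, 44, 10, None, None, None, 24, None, None, None, None, 26]
Compute height bottom-up (empty subtree = -1):
  height(10) = 1 + max(-1, -1) = 0
  height(11) = 1 + max(0, -1) = 1
  height(3) = 1 + max(-1, 1) = 2
  height(19) = 1 + max(-1, -1) = 0
  height(26) = 1 + max(-1, -1) = 0
  height(24) = 1 + max(-1, 0) = 1
  height(44) = 1 + max(1, -1) = 2
  height(21) = 1 + max(0, 2) = 3
  height(17) = 1 + max(2, 3) = 4
Height = 4


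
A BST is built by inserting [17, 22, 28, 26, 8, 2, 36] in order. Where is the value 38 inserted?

Starting tree (level order): [17, 8, 22, 2, None, None, 28, None, None, 26, 36]
Insertion path: 17 -> 22 -> 28 -> 36
Result: insert 38 as right child of 36
Final tree (level order): [17, 8, 22, 2, None, None, 28, None, None, 26, 36, None, None, None, 38]


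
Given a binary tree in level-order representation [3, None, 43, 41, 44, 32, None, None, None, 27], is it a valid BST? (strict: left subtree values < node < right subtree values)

Level-order array: [3, None, 43, 41, 44, 32, None, None, None, 27]
Validate using subtree bounds (lo, hi): at each node, require lo < value < hi,
then recurse left with hi=value and right with lo=value.
Preorder trace (stopping at first violation):
  at node 3 with bounds (-inf, +inf): OK
  at node 43 with bounds (3, +inf): OK
  at node 41 with bounds (3, 43): OK
  at node 32 with bounds (3, 41): OK
  at node 27 with bounds (3, 32): OK
  at node 44 with bounds (43, +inf): OK
No violation found at any node.
Result: Valid BST


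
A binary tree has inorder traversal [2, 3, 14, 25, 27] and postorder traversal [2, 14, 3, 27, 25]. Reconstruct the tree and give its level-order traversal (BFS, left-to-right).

Inorder:   [2, 3, 14, 25, 27]
Postorder: [2, 14, 3, 27, 25]
Algorithm: postorder visits root last, so walk postorder right-to-left;
each value is the root of the current inorder slice — split it at that
value, recurse on the right subtree first, then the left.
Recursive splits:
  root=25; inorder splits into left=[2, 3, 14], right=[27]
  root=27; inorder splits into left=[], right=[]
  root=3; inorder splits into left=[2], right=[14]
  root=14; inorder splits into left=[], right=[]
  root=2; inorder splits into left=[], right=[]
Reconstructed level-order: [25, 3, 27, 2, 14]


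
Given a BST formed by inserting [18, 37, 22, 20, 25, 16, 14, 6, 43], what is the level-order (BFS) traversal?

Tree insertion order: [18, 37, 22, 20, 25, 16, 14, 6, 43]
Tree (level-order array): [18, 16, 37, 14, None, 22, 43, 6, None, 20, 25]
BFS from the root, enqueuing left then right child of each popped node:
  queue [18] -> pop 18, enqueue [16, 37], visited so far: [18]
  queue [16, 37] -> pop 16, enqueue [14], visited so far: [18, 16]
  queue [37, 14] -> pop 37, enqueue [22, 43], visited so far: [18, 16, 37]
  queue [14, 22, 43] -> pop 14, enqueue [6], visited so far: [18, 16, 37, 14]
  queue [22, 43, 6] -> pop 22, enqueue [20, 25], visited so far: [18, 16, 37, 14, 22]
  queue [43, 6, 20, 25] -> pop 43, enqueue [none], visited so far: [18, 16, 37, 14, 22, 43]
  queue [6, 20, 25] -> pop 6, enqueue [none], visited so far: [18, 16, 37, 14, 22, 43, 6]
  queue [20, 25] -> pop 20, enqueue [none], visited so far: [18, 16, 37, 14, 22, 43, 6, 20]
  queue [25] -> pop 25, enqueue [none], visited so far: [18, 16, 37, 14, 22, 43, 6, 20, 25]
Result: [18, 16, 37, 14, 22, 43, 6, 20, 25]


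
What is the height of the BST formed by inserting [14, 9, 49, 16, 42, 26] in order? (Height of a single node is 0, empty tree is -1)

Insertion order: [14, 9, 49, 16, 42, 26]
Tree (level-order array): [14, 9, 49, None, None, 16, None, None, 42, 26]
Compute height bottom-up (empty subtree = -1):
  height(9) = 1 + max(-1, -1) = 0
  height(26) = 1 + max(-1, -1) = 0
  height(42) = 1 + max(0, -1) = 1
  height(16) = 1 + max(-1, 1) = 2
  height(49) = 1 + max(2, -1) = 3
  height(14) = 1 + max(0, 3) = 4
Height = 4


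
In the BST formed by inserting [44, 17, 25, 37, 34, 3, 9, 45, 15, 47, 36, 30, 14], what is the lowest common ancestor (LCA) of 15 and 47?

Tree insertion order: [44, 17, 25, 37, 34, 3, 9, 45, 15, 47, 36, 30, 14]
Tree (level-order array): [44, 17, 45, 3, 25, None, 47, None, 9, None, 37, None, None, None, 15, 34, None, 14, None, 30, 36]
In a BST, the LCA of p=15, q=47 is the first node v on the
root-to-leaf path with p <= v <= q (go left if both < v, right if both > v).
Walk from root:
  at 44: 15 <= 44 <= 47, this is the LCA
LCA = 44


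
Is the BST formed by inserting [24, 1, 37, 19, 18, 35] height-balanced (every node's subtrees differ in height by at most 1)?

Tree (level-order array): [24, 1, 37, None, 19, 35, None, 18]
Definition: a tree is height-balanced if, at every node, |h(left) - h(right)| <= 1 (empty subtree has height -1).
Bottom-up per-node check:
  node 18: h_left=-1, h_right=-1, diff=0 [OK], height=0
  node 19: h_left=0, h_right=-1, diff=1 [OK], height=1
  node 1: h_left=-1, h_right=1, diff=2 [FAIL (|-1-1|=2 > 1)], height=2
  node 35: h_left=-1, h_right=-1, diff=0 [OK], height=0
  node 37: h_left=0, h_right=-1, diff=1 [OK], height=1
  node 24: h_left=2, h_right=1, diff=1 [OK], height=3
Node 1 violates the condition: |-1 - 1| = 2 > 1.
Result: Not balanced


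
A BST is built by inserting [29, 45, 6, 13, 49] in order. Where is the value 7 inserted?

Starting tree (level order): [29, 6, 45, None, 13, None, 49]
Insertion path: 29 -> 6 -> 13
Result: insert 7 as left child of 13
Final tree (level order): [29, 6, 45, None, 13, None, 49, 7]


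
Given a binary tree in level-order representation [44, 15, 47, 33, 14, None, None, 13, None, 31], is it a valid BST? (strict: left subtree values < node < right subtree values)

Level-order array: [44, 15, 47, 33, 14, None, None, 13, None, 31]
Validate using subtree bounds (lo, hi): at each node, require lo < value < hi,
then recurse left with hi=value and right with lo=value.
Preorder trace (stopping at first violation):
  at node 44 with bounds (-inf, +inf): OK
  at node 15 with bounds (-inf, 44): OK
  at node 33 with bounds (-inf, 15): VIOLATION
Node 33 violates its bound: not (-inf < 33 < 15).
Result: Not a valid BST


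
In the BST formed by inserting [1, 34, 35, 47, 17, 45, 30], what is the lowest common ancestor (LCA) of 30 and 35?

Tree insertion order: [1, 34, 35, 47, 17, 45, 30]
Tree (level-order array): [1, None, 34, 17, 35, None, 30, None, 47, None, None, 45]
In a BST, the LCA of p=30, q=35 is the first node v on the
root-to-leaf path with p <= v <= q (go left if both < v, right if both > v).
Walk from root:
  at 1: both 30 and 35 > 1, go right
  at 34: 30 <= 34 <= 35, this is the LCA
LCA = 34


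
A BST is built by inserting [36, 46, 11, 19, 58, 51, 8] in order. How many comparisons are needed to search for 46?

Search path for 46: 36 -> 46
Found: True
Comparisons: 2


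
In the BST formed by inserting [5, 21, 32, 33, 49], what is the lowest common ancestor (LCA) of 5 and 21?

Tree insertion order: [5, 21, 32, 33, 49]
Tree (level-order array): [5, None, 21, None, 32, None, 33, None, 49]
In a BST, the LCA of p=5, q=21 is the first node v on the
root-to-leaf path with p <= v <= q (go left if both < v, right if both > v).
Walk from root:
  at 5: 5 <= 5 <= 21, this is the LCA
LCA = 5


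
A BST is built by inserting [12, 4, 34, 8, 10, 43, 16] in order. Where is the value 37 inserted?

Starting tree (level order): [12, 4, 34, None, 8, 16, 43, None, 10]
Insertion path: 12 -> 34 -> 43
Result: insert 37 as left child of 43
Final tree (level order): [12, 4, 34, None, 8, 16, 43, None, 10, None, None, 37]


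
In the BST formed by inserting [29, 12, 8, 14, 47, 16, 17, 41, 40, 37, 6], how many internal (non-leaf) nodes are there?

Tree built from: [29, 12, 8, 14, 47, 16, 17, 41, 40, 37, 6]
Tree (level-order array): [29, 12, 47, 8, 14, 41, None, 6, None, None, 16, 40, None, None, None, None, 17, 37]
Rule: An internal node has at least one child.
Per-node child counts:
  node 29: 2 child(ren)
  node 12: 2 child(ren)
  node 8: 1 child(ren)
  node 6: 0 child(ren)
  node 14: 1 child(ren)
  node 16: 1 child(ren)
  node 17: 0 child(ren)
  node 47: 1 child(ren)
  node 41: 1 child(ren)
  node 40: 1 child(ren)
  node 37: 0 child(ren)
Matching nodes: [29, 12, 8, 14, 16, 47, 41, 40]
Count of internal (non-leaf) nodes: 8


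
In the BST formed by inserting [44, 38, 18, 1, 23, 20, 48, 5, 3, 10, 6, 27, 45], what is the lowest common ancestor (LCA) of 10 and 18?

Tree insertion order: [44, 38, 18, 1, 23, 20, 48, 5, 3, 10, 6, 27, 45]
Tree (level-order array): [44, 38, 48, 18, None, 45, None, 1, 23, None, None, None, 5, 20, 27, 3, 10, None, None, None, None, None, None, 6]
In a BST, the LCA of p=10, q=18 is the first node v on the
root-to-leaf path with p <= v <= q (go left if both < v, right if both > v).
Walk from root:
  at 44: both 10 and 18 < 44, go left
  at 38: both 10 and 18 < 38, go left
  at 18: 10 <= 18 <= 18, this is the LCA
LCA = 18


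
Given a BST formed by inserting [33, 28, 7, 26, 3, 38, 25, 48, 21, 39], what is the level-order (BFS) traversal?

Tree insertion order: [33, 28, 7, 26, 3, 38, 25, 48, 21, 39]
Tree (level-order array): [33, 28, 38, 7, None, None, 48, 3, 26, 39, None, None, None, 25, None, None, None, 21]
BFS from the root, enqueuing left then right child of each popped node:
  queue [33] -> pop 33, enqueue [28, 38], visited so far: [33]
  queue [28, 38] -> pop 28, enqueue [7], visited so far: [33, 28]
  queue [38, 7] -> pop 38, enqueue [48], visited so far: [33, 28, 38]
  queue [7, 48] -> pop 7, enqueue [3, 26], visited so far: [33, 28, 38, 7]
  queue [48, 3, 26] -> pop 48, enqueue [39], visited so far: [33, 28, 38, 7, 48]
  queue [3, 26, 39] -> pop 3, enqueue [none], visited so far: [33, 28, 38, 7, 48, 3]
  queue [26, 39] -> pop 26, enqueue [25], visited so far: [33, 28, 38, 7, 48, 3, 26]
  queue [39, 25] -> pop 39, enqueue [none], visited so far: [33, 28, 38, 7, 48, 3, 26, 39]
  queue [25] -> pop 25, enqueue [21], visited so far: [33, 28, 38, 7, 48, 3, 26, 39, 25]
  queue [21] -> pop 21, enqueue [none], visited so far: [33, 28, 38, 7, 48, 3, 26, 39, 25, 21]
Result: [33, 28, 38, 7, 48, 3, 26, 39, 25, 21]


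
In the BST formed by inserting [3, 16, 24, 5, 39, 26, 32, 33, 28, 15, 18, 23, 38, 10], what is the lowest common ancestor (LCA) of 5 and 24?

Tree insertion order: [3, 16, 24, 5, 39, 26, 32, 33, 28, 15, 18, 23, 38, 10]
Tree (level-order array): [3, None, 16, 5, 24, None, 15, 18, 39, 10, None, None, 23, 26, None, None, None, None, None, None, 32, 28, 33, None, None, None, 38]
In a BST, the LCA of p=5, q=24 is the first node v on the
root-to-leaf path with p <= v <= q (go left if both < v, right if both > v).
Walk from root:
  at 3: both 5 and 24 > 3, go right
  at 16: 5 <= 16 <= 24, this is the LCA
LCA = 16


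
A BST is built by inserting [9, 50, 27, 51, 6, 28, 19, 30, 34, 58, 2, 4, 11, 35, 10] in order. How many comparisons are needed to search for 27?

Search path for 27: 9 -> 50 -> 27
Found: True
Comparisons: 3


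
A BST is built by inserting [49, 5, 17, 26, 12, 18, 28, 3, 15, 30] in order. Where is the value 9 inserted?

Starting tree (level order): [49, 5, None, 3, 17, None, None, 12, 26, None, 15, 18, 28, None, None, None, None, None, 30]
Insertion path: 49 -> 5 -> 17 -> 12
Result: insert 9 as left child of 12
Final tree (level order): [49, 5, None, 3, 17, None, None, 12, 26, 9, 15, 18, 28, None, None, None, None, None, None, None, 30]


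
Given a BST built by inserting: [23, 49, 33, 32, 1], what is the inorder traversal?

Tree insertion order: [23, 49, 33, 32, 1]
Tree (level-order array): [23, 1, 49, None, None, 33, None, 32]
Inorder traversal: [1, 23, 32, 33, 49]


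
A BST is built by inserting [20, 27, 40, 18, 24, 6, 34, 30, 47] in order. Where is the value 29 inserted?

Starting tree (level order): [20, 18, 27, 6, None, 24, 40, None, None, None, None, 34, 47, 30]
Insertion path: 20 -> 27 -> 40 -> 34 -> 30
Result: insert 29 as left child of 30
Final tree (level order): [20, 18, 27, 6, None, 24, 40, None, None, None, None, 34, 47, 30, None, None, None, 29]


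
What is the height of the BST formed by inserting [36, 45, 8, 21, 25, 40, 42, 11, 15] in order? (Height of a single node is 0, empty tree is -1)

Insertion order: [36, 45, 8, 21, 25, 40, 42, 11, 15]
Tree (level-order array): [36, 8, 45, None, 21, 40, None, 11, 25, None, 42, None, 15]
Compute height bottom-up (empty subtree = -1):
  height(15) = 1 + max(-1, -1) = 0
  height(11) = 1 + max(-1, 0) = 1
  height(25) = 1 + max(-1, -1) = 0
  height(21) = 1 + max(1, 0) = 2
  height(8) = 1 + max(-1, 2) = 3
  height(42) = 1 + max(-1, -1) = 0
  height(40) = 1 + max(-1, 0) = 1
  height(45) = 1 + max(1, -1) = 2
  height(36) = 1 + max(3, 2) = 4
Height = 4


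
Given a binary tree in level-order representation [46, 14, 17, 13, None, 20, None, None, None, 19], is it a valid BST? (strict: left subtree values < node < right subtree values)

Level-order array: [46, 14, 17, 13, None, 20, None, None, None, 19]
Validate using subtree bounds (lo, hi): at each node, require lo < value < hi,
then recurse left with hi=value and right with lo=value.
Preorder trace (stopping at first violation):
  at node 46 with bounds (-inf, +inf): OK
  at node 14 with bounds (-inf, 46): OK
  at node 13 with bounds (-inf, 14): OK
  at node 17 with bounds (46, +inf): VIOLATION
Node 17 violates its bound: not (46 < 17 < +inf).
Result: Not a valid BST
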